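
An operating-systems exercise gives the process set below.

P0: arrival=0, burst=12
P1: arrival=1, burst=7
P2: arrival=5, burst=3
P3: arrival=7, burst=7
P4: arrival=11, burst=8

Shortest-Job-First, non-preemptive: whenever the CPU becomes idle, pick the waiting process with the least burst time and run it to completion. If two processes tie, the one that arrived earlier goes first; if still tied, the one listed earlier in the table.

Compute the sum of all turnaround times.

Timeline: | P0 0-12 | P2 12-15 | P1 15-22 | P3 22-29 | P4 29-37 |
Completion: P0=12  P1=22  P2=15  P3=29  P4=37
Turnaround (C−A): P0=12  P1=21  P2=10  P3=22  P4=26
Turnaround = completion − arrival: P0=12, P1=21, P2=10, P3=22, P4=26
Total turnaround = 12 + 21 + 10 + 22 + 26 = 91

91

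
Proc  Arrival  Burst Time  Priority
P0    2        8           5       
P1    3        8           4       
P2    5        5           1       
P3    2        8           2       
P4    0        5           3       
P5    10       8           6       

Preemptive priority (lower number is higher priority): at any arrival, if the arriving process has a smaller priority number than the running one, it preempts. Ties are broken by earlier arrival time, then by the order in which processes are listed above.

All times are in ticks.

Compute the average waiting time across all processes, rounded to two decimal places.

Gantt: | P4 0-2 | P3 2-5 | P2 5-10 | P3 10-15 | P4 15-18 | P1 18-26 | P0 26-34 | P5 34-42 |
Completion: P0=34  P1=26  P2=10  P3=15  P4=18  P5=42
Waiting times: P0=24, P1=15, P2=0, P3=5, P4=13, P5=24
Average waiting = (24+15+0+5+13+24) / 6 = 81/6 = 13.50

13.50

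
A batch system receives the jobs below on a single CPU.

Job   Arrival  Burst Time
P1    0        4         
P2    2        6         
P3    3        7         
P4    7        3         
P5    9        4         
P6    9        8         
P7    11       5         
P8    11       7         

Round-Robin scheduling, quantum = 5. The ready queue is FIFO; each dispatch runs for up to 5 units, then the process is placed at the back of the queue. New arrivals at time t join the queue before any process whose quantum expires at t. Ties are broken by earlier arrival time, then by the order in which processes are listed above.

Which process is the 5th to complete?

P7

Schedule: | P1 0-4 | P2 4-9 | P3 9-14 | P4 14-17 | P5 17-21 | P6 21-26 | P2 26-27 | P7 27-32 | P8 32-37 | P3 37-39 | P6 39-42 | P8 42-44 |
Completion: P1=4  P2=27  P3=39  P4=17  P5=21  P6=42  P7=32  P8=44
Turnaround (C−A): P1=4  P2=25  P3=36  P4=10  P5=12  P6=33  P7=21  P8=33
Finish order: P1 → P4 → P5 → P2 → P7 → P3 → P6 → P8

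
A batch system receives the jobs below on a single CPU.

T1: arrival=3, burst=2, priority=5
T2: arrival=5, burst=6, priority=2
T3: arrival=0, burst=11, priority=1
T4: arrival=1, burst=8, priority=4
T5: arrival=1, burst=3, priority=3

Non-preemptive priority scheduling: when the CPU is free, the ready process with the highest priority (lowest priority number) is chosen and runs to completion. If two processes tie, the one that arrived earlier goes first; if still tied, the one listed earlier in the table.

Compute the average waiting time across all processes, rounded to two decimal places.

13.20

Schedule: | T3 0-11 | T2 11-17 | T5 17-20 | T4 20-28 | T1 28-30 |
Completion: T1=30  T2=17  T3=11  T4=28  T5=20
Turnaround (C−A): T1=27  T2=12  T3=11  T4=27  T5=19
Waiting times: T1=25, T2=6, T3=0, T4=19, T5=16
Average waiting = (25+6+0+19+16) / 5 = 66/5 = 13.20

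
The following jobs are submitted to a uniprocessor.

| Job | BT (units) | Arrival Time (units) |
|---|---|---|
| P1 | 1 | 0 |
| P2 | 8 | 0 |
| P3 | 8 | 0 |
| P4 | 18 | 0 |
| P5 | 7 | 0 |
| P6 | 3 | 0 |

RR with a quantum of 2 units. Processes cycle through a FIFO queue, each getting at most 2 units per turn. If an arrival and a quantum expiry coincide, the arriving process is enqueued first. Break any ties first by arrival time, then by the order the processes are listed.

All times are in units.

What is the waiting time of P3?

24

Timeline: | P1 0-1 | P2 1-3 | P3 3-5 | P4 5-7 | P5 7-9 | P6 9-11 | P2 11-13 | P3 13-15 | P4 15-17 | P5 17-19 | P6 19-20 | P2 20-22 | P3 22-24 | P4 24-26 | P5 26-28 | P2 28-30 | P3 30-32 | P4 32-34 | P5 34-35 | P4 35-45 |
Completion: P1=1  P2=30  P3=32  P4=45  P5=35  P6=20
Waiting(P3) = turnaround − burst = 32 − 8 = 24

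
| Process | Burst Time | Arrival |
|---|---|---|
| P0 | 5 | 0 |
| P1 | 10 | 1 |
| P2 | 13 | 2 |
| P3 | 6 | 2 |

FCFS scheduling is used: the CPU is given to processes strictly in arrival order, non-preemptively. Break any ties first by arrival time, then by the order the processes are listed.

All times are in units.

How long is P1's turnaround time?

14

Schedule: | P0 0-5 | P1 5-15 | P2 15-28 | P3 28-34 |
Completion: P0=5  P1=15  P2=28  P3=34
Turnaround(P1) = completion − arrival = 15 − 1 = 14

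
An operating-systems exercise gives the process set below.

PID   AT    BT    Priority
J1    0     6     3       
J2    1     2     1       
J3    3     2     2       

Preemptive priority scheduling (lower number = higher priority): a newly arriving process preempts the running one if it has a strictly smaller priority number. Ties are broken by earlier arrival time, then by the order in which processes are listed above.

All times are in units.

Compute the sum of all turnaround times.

14

Schedule: | J1 0-1 | J2 1-3 | J3 3-5 | J1 5-10 |
Completion: J1=10  J2=3  J3=5
Turnaround (C−A): J1=10  J2=2  J3=2
Turnaround = completion − arrival: J1=10, J2=2, J3=2
Total turnaround = 10 + 2 + 2 = 14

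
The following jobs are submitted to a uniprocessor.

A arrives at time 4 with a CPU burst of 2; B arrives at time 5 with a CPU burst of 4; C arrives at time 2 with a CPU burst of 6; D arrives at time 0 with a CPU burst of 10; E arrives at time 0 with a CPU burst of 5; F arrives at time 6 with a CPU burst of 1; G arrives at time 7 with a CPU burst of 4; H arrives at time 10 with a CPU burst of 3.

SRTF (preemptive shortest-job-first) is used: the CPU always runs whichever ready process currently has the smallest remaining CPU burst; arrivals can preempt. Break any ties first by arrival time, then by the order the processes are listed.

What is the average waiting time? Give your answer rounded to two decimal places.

Gantt: | E 0-5 | A 5-7 | F 7-8 | B 8-12 | H 12-15 | G 15-19 | C 19-25 | D 25-35 |
Completion: A=7  B=12  C=25  D=35  E=5  F=8  G=19  H=15
Turnaround (C−A): A=3  B=7  C=23  D=35  E=5  F=2  G=12  H=5
Waiting times: A=1, B=3, C=17, D=25, E=0, F=1, G=8, H=2
Average waiting = (1+3+17+25+0+1+8+2) / 8 = 57/8 = 7.13

7.13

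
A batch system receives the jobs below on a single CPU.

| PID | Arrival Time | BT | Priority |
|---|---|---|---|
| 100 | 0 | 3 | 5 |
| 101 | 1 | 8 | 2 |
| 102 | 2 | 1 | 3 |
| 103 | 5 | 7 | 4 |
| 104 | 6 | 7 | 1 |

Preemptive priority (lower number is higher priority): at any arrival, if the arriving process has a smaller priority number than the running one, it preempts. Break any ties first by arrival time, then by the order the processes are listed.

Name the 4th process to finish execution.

103

Schedule: | 100 0-1 | 101 1-6 | 104 6-13 | 101 13-16 | 102 16-17 | 103 17-24 | 100 24-26 |
Completion: 100=26  101=16  102=17  103=24  104=13
Turnaround (C−A): 100=26  101=15  102=15  103=19  104=7
Finish order: 104 → 101 → 102 → 103 → 100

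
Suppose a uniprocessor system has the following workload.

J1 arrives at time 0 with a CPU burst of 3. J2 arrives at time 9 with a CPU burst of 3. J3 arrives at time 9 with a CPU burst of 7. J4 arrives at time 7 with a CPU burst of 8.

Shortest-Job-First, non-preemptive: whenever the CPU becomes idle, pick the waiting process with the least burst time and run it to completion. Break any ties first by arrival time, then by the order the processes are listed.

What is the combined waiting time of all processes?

15

Schedule: | J1 0-3 | idle 3-7 | J4 7-15 | J2 15-18 | J3 18-25 |
Completion: J1=3  J2=18  J3=25  J4=15
Waiting = turnaround − burst: J1=0, J2=6, J3=9, J4=0
Total waiting = 0 + 6 + 9 + 0 = 15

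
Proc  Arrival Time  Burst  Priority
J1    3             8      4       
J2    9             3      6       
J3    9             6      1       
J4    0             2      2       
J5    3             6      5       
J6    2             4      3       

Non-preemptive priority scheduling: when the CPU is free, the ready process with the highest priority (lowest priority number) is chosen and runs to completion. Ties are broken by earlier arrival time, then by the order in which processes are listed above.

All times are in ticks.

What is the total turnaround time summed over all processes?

71

Timeline: | J4 0-2 | J6 2-6 | J1 6-14 | J3 14-20 | J5 20-26 | J2 26-29 |
Completion: J1=14  J2=29  J3=20  J4=2  J5=26  J6=6
Turnaround (C−A): J1=11  J2=20  J3=11  J4=2  J5=23  J6=4
Turnaround = completion − arrival: J1=11, J2=20, J3=11, J4=2, J5=23, J6=4
Total turnaround = 11 + 20 + 11 + 2 + 23 + 4 = 71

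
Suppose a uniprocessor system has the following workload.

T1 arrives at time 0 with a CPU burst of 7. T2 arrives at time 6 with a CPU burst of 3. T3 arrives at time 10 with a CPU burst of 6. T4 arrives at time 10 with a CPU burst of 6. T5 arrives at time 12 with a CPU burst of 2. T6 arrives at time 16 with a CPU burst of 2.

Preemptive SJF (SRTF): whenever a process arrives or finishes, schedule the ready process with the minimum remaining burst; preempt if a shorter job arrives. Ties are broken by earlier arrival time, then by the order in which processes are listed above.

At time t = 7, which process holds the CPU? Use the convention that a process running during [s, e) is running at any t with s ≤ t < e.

Gantt: | T1 0-7 | T2 7-10 | T3 10-12 | T5 12-14 | T3 14-18 | T6 18-20 | T4 20-26 |
Completion: T1=7  T2=10  T3=18  T4=26  T5=14  T6=20
Turnaround (C−A): T1=7  T2=4  T3=8  T4=16  T5=2  T6=4

T2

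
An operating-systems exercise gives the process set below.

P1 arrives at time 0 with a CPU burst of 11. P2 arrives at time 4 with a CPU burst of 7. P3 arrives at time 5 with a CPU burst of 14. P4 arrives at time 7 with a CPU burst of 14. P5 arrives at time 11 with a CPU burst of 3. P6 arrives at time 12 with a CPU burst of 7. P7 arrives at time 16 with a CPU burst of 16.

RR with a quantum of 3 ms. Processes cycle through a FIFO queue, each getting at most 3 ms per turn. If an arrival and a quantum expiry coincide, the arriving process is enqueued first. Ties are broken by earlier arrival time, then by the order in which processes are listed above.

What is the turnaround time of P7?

56

Timeline: | P1 0-6 | P2 6-9 | P3 9-12 | P1 12-15 | P4 15-18 | P2 18-21 | P5 21-24 | P6 24-27 | P3 27-30 | P1 30-32 | P7 32-35 | P4 35-38 | P2 38-39 | P6 39-42 | P3 42-45 | P7 45-48 | P4 48-51 | P6 51-52 | P3 52-55 | P7 55-58 | P4 58-61 | P3 61-63 | P7 63-66 | P4 66-68 | P7 68-72 |
Completion: P1=32  P2=39  P3=63  P4=68  P5=24  P6=52  P7=72
Turnaround(P7) = completion − arrival = 72 − 16 = 56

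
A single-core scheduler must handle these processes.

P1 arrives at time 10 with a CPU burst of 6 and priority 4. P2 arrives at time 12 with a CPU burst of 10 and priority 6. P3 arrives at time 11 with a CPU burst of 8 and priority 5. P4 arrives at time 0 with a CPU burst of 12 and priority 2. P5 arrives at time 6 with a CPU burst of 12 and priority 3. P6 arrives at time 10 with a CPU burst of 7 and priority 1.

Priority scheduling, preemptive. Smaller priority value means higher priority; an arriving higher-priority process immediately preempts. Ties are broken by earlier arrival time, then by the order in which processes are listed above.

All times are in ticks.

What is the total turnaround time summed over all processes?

155

Timeline: | P4 0-10 | P6 10-17 | P4 17-19 | P5 19-31 | P1 31-37 | P3 37-45 | P2 45-55 |
Completion: P1=37  P2=55  P3=45  P4=19  P5=31  P6=17
Turnaround = completion − arrival: P1=27, P2=43, P3=34, P4=19, P5=25, P6=7
Total turnaround = 27 + 43 + 34 + 19 + 25 + 7 = 155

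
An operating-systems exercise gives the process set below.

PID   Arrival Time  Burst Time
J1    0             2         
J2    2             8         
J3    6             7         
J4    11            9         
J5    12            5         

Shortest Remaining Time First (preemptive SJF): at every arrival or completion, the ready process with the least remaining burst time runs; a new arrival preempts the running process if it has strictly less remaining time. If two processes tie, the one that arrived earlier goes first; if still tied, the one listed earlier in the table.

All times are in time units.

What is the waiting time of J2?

0

Timeline: | J1 0-2 | J2 2-10 | J3 10-17 | J5 17-22 | J4 22-31 |
Completion: J1=2  J2=10  J3=17  J4=31  J5=22
Turnaround (C−A): J1=2  J2=8  J3=11  J4=20  J5=10
Waiting(J2) = turnaround − burst = 8 − 8 = 0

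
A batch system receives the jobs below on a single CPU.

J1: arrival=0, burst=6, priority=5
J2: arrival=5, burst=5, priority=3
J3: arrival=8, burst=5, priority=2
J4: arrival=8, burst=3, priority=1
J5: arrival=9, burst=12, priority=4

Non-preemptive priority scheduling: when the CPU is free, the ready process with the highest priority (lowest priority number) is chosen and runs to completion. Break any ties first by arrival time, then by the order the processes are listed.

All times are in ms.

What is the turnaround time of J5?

22

Schedule: | J1 0-6 | J2 6-11 | J4 11-14 | J3 14-19 | J5 19-31 |
Completion: J1=6  J2=11  J3=19  J4=14  J5=31
Turnaround (C−A): J1=6  J2=6  J3=11  J4=6  J5=22
Turnaround(J5) = completion − arrival = 31 − 9 = 22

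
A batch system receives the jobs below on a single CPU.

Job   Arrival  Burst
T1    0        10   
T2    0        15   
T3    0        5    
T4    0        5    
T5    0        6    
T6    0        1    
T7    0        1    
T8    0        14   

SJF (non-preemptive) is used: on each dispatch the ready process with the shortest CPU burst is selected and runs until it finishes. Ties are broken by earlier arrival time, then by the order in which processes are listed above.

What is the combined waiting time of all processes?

110

Timeline: | T6 0-1 | T7 1-2 | T3 2-7 | T4 7-12 | T5 12-18 | T1 18-28 | T8 28-42 | T2 42-57 |
Completion: T1=28  T2=57  T3=7  T4=12  T5=18  T6=1  T7=2  T8=42
Waiting = turnaround − burst: T1=18, T2=42, T3=2, T4=7, T5=12, T6=0, T7=1, T8=28
Total waiting = 18 + 42 + 2 + 7 + 12 + 0 + 1 + 28 = 110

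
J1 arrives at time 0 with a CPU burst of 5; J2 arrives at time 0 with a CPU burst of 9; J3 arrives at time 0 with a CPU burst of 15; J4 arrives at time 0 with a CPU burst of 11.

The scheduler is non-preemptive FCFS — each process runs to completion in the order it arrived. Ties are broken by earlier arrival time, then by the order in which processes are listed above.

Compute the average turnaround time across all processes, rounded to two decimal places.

22.00

Schedule: | J1 0-5 | J2 5-14 | J3 14-29 | J4 29-40 |
Completion: J1=5  J2=14  J3=29  J4=40
Turnaround (C−A): J1=5  J2=14  J3=29  J4=40
Turnaround times: J1=5, J2=14, J3=29, J4=40
Average turnaround = (5+14+29+40) / 4 = 88/4 = 22.00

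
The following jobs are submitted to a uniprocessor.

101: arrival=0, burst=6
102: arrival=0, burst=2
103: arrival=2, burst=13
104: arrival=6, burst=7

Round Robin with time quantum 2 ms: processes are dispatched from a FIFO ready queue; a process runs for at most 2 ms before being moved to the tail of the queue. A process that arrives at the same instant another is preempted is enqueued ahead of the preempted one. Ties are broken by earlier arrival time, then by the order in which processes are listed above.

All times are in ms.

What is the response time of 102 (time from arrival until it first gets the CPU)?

Gantt: | 101 0-2 | 102 2-4 | 103 4-6 | 101 6-8 | 104 8-10 | 103 10-12 | 101 12-14 | 104 14-16 | 103 16-18 | 104 18-20 | 103 20-22 | 104 22-23 | 103 23-28 |
Completion: 101=14  102=4  103=28  104=23
Turnaround (C−A): 101=14  102=4  103=26  104=17
Response(102) = first start − arrival = 2 − 0 = 2

2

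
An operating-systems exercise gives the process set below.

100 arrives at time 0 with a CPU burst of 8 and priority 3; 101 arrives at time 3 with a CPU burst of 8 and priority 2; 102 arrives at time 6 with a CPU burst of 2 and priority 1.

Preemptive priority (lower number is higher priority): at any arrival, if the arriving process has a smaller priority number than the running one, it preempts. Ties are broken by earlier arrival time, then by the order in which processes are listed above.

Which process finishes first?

102

Timeline: | 100 0-3 | 101 3-6 | 102 6-8 | 101 8-13 | 100 13-18 |
Completion: 100=18  101=13  102=8
Turnaround (C−A): 100=18  101=10  102=2
Finish order: 102 → 101 → 100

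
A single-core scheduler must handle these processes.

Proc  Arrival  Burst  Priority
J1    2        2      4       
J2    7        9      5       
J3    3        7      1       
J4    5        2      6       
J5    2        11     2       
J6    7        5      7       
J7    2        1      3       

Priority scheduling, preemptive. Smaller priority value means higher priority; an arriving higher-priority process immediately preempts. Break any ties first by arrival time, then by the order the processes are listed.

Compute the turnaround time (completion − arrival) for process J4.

Schedule: | idle 0-2 | J5 2-3 | J3 3-10 | J5 10-20 | J7 20-21 | J1 21-23 | J2 23-32 | J4 32-34 | J6 34-39 |
Completion: J1=23  J2=32  J3=10  J4=34  J5=20  J6=39  J7=21
Turnaround (C−A): J1=21  J2=25  J3=7  J4=29  J5=18  J6=32  J7=19
Turnaround(J4) = completion − arrival = 34 − 5 = 29

29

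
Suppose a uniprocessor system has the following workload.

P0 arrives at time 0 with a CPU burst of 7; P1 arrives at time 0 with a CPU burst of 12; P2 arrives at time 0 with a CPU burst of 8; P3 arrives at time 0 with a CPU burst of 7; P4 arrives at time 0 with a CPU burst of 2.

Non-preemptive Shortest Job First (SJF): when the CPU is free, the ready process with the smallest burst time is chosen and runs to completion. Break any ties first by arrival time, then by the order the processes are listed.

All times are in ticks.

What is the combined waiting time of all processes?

Timeline: | P4 0-2 | P0 2-9 | P3 9-16 | P2 16-24 | P1 24-36 |
Completion: P0=9  P1=36  P2=24  P3=16  P4=2
Turnaround (C−A): P0=9  P1=36  P2=24  P3=16  P4=2
Waiting = turnaround − burst: P0=2, P1=24, P2=16, P3=9, P4=0
Total waiting = 2 + 24 + 16 + 9 + 0 = 51

51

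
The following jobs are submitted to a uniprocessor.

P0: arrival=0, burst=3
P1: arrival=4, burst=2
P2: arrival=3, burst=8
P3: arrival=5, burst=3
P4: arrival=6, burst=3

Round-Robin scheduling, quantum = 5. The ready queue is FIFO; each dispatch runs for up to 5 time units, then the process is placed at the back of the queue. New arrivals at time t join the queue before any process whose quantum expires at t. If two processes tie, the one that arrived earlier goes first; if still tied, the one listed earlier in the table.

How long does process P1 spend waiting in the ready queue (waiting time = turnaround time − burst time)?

Schedule: | P0 0-3 | P2 3-8 | P1 8-10 | P3 10-13 | P4 13-16 | P2 16-19 |
Completion: P0=3  P1=10  P2=19  P3=13  P4=16
Waiting(P1) = turnaround − burst = 6 − 2 = 4

4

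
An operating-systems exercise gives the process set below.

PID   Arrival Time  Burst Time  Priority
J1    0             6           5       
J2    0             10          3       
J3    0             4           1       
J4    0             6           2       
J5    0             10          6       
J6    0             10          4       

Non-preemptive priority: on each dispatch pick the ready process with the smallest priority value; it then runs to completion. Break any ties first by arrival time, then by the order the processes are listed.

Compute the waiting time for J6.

Schedule: | J3 0-4 | J4 4-10 | J2 10-20 | J6 20-30 | J1 30-36 | J5 36-46 |
Completion: J1=36  J2=20  J3=4  J4=10  J5=46  J6=30
Turnaround (C−A): J1=36  J2=20  J3=4  J4=10  J5=46  J6=30
Waiting(J6) = turnaround − burst = 30 − 10 = 20

20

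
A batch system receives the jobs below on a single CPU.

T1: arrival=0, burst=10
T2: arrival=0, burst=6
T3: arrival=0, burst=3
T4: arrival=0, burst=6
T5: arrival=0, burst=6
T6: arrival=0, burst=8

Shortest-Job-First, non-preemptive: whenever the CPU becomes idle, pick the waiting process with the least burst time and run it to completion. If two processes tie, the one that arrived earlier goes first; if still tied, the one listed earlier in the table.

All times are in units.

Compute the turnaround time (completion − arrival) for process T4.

15

Timeline: | T3 0-3 | T2 3-9 | T4 9-15 | T5 15-21 | T6 21-29 | T1 29-39 |
Completion: T1=39  T2=9  T3=3  T4=15  T5=21  T6=29
Turnaround(T4) = completion − arrival = 15 − 0 = 15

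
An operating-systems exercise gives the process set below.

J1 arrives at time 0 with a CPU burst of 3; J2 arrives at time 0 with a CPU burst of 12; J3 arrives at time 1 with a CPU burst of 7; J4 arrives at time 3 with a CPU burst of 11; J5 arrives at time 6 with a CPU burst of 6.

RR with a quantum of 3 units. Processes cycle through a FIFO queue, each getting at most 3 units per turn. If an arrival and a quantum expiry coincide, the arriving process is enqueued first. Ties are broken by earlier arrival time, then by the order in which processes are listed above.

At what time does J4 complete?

39

Schedule: | J1 0-3 | J2 3-6 | J3 6-9 | J4 9-12 | J5 12-15 | J2 15-18 | J3 18-21 | J4 21-24 | J5 24-27 | J2 27-30 | J3 30-31 | J4 31-34 | J2 34-37 | J4 37-39 |
Completion: J1=3  J2=37  J3=31  J4=39  J5=27
Turnaround (C−A): J1=3  J2=37  J3=30  J4=36  J5=21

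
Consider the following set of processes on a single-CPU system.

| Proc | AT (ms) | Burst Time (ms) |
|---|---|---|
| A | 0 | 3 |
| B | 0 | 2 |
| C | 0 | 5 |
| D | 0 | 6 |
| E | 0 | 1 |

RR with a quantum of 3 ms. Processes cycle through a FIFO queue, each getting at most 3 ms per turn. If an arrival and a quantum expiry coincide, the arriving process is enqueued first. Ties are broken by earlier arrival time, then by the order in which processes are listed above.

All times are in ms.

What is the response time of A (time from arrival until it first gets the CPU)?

0

Timeline: | A 0-3 | B 3-5 | C 5-8 | D 8-11 | E 11-12 | C 12-14 | D 14-17 |
Completion: A=3  B=5  C=14  D=17  E=12
Response(A) = first start − arrival = 0 − 0 = 0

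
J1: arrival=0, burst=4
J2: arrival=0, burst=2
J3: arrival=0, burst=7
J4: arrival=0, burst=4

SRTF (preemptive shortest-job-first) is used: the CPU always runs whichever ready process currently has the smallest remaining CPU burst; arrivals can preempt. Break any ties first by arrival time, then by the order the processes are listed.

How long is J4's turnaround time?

10

Gantt: | J2 0-2 | J1 2-6 | J4 6-10 | J3 10-17 |
Completion: J1=6  J2=2  J3=17  J4=10
Turnaround (C−A): J1=6  J2=2  J3=17  J4=10
Turnaround(J4) = completion − arrival = 10 − 0 = 10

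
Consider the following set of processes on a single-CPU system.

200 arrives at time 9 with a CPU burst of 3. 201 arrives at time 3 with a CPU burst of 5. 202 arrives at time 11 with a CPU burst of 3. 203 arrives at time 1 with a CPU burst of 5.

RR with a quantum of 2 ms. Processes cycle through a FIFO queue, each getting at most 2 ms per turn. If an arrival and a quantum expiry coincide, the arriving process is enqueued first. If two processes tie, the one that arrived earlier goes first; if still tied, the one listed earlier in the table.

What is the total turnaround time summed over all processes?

32

Timeline: | idle 0-1 | 203 1-3 | 201 3-5 | 203 5-7 | 201 7-9 | 203 9-10 | 200 10-12 | 201 12-13 | 202 13-15 | 200 15-16 | 202 16-17 |
Completion: 200=16  201=13  202=17  203=10
Turnaround = completion − arrival: 200=7, 201=10, 202=6, 203=9
Total turnaround = 7 + 10 + 6 + 9 = 32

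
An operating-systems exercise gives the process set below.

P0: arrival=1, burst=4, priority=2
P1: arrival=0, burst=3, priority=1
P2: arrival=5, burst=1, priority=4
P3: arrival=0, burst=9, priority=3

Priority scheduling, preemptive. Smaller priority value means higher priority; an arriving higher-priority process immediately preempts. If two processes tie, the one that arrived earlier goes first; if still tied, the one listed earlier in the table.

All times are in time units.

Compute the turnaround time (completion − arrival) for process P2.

12

Gantt: | P1 0-3 | P0 3-7 | P3 7-16 | P2 16-17 |
Completion: P0=7  P1=3  P2=17  P3=16
Turnaround(P2) = completion − arrival = 17 − 5 = 12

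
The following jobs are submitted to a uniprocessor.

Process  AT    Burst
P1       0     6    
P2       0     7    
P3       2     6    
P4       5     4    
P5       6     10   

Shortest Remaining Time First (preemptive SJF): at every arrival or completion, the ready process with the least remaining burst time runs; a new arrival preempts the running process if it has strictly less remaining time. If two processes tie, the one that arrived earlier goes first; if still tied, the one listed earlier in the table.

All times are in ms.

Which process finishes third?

P3

Schedule: | P1 0-6 | P4 6-10 | P3 10-16 | P2 16-23 | P5 23-33 |
Completion: P1=6  P2=23  P3=16  P4=10  P5=33
Finish order: P1 → P4 → P3 → P2 → P5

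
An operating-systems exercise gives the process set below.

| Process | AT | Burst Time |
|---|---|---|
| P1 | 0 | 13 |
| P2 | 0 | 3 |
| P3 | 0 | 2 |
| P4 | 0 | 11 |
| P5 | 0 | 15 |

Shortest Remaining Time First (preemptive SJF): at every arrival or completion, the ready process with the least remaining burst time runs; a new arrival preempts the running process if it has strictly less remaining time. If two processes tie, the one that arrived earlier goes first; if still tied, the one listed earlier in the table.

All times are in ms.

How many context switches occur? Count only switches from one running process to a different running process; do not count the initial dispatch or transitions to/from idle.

4

Schedule: | P3 0-2 | P2 2-5 | P4 5-16 | P1 16-29 | P5 29-44 |
Completion: P1=29  P2=5  P3=2  P4=16  P5=44
Turnaround (C−A): P1=29  P2=5  P3=2  P4=16  P5=44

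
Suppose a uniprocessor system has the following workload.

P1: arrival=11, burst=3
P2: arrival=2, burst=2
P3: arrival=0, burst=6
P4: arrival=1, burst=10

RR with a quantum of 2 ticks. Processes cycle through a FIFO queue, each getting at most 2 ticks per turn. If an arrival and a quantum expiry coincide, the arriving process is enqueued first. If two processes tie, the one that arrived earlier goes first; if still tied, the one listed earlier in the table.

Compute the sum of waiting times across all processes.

23

Schedule: | P3 0-2 | P4 2-4 | P2 4-6 | P3 6-8 | P4 8-10 | P3 10-12 | P4 12-14 | P1 14-16 | P4 16-18 | P1 18-19 | P4 19-21 |
Completion: P1=19  P2=6  P3=12  P4=21
Turnaround (C−A): P1=8  P2=4  P3=12  P4=20
Waiting = turnaround − burst: P1=5, P2=2, P3=6, P4=10
Total waiting = 5 + 2 + 6 + 10 = 23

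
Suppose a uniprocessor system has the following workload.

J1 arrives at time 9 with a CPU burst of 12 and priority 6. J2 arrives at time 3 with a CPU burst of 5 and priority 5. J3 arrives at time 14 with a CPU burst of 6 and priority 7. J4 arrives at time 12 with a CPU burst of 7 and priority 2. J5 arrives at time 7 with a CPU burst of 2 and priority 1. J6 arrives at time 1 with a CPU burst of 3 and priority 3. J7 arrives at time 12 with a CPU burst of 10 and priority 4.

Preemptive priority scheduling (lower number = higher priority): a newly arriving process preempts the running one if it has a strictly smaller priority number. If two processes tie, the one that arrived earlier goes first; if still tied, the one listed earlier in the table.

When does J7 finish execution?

Gantt: | idle 0-1 | J6 1-4 | J2 4-7 | J5 7-9 | J2 9-11 | J1 11-12 | J4 12-19 | J7 19-29 | J1 29-40 | J3 40-46 |
Completion: J1=40  J2=11  J3=46  J4=19  J5=9  J6=4  J7=29
Turnaround (C−A): J1=31  J2=8  J3=32  J4=7  J5=2  J6=3  J7=17

29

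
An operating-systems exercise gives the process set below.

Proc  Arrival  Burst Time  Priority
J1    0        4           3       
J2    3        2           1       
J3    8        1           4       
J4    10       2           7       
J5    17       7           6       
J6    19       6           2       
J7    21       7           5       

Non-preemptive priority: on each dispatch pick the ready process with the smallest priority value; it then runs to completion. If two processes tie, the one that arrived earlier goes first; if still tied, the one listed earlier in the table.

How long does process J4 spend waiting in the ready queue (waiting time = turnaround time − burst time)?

0

Timeline: | J1 0-4 | J2 4-6 | idle 6-8 | J3 8-9 | idle 9-10 | J4 10-12 | idle 12-17 | J5 17-24 | J6 24-30 | J7 30-37 |
Completion: J1=4  J2=6  J3=9  J4=12  J5=24  J6=30  J7=37
Turnaround (C−A): J1=4  J2=3  J3=1  J4=2  J5=7  J6=11  J7=16
Waiting(J4) = turnaround − burst = 2 − 2 = 0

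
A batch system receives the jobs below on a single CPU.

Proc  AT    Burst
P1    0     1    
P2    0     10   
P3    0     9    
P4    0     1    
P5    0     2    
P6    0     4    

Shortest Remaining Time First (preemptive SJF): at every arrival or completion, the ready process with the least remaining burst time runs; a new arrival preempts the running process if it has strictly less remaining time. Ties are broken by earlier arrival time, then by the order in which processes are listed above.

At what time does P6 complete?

8

Gantt: | P1 0-1 | P4 1-2 | P5 2-4 | P6 4-8 | P3 8-17 | P2 17-27 |
Completion: P1=1  P2=27  P3=17  P4=2  P5=4  P6=8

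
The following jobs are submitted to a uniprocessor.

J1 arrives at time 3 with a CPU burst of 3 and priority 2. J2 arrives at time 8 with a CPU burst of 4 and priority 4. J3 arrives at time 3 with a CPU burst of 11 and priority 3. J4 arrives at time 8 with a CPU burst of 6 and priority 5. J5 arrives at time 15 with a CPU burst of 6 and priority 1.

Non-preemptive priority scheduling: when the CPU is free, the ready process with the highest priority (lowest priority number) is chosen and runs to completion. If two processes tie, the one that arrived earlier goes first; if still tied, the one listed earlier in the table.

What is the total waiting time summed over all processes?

39

Schedule: | idle 0-3 | J1 3-6 | J3 6-17 | J5 17-23 | J2 23-27 | J4 27-33 |
Completion: J1=6  J2=27  J3=17  J4=33  J5=23
Turnaround (C−A): J1=3  J2=19  J3=14  J4=25  J5=8
Waiting = turnaround − burst: J1=0, J2=15, J3=3, J4=19, J5=2
Total waiting = 0 + 15 + 3 + 19 + 2 = 39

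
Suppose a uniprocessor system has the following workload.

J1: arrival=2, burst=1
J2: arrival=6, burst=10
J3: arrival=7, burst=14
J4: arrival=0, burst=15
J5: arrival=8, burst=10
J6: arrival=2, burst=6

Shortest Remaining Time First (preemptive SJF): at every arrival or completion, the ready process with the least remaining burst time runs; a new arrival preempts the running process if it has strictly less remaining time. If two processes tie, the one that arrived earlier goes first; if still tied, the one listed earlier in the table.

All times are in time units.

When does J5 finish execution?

29

Gantt: | J4 0-2 | J1 2-3 | J6 3-9 | J2 9-19 | J5 19-29 | J4 29-42 | J3 42-56 |
Completion: J1=3  J2=19  J3=56  J4=42  J5=29  J6=9
Turnaround (C−A): J1=1  J2=13  J3=49  J4=42  J5=21  J6=7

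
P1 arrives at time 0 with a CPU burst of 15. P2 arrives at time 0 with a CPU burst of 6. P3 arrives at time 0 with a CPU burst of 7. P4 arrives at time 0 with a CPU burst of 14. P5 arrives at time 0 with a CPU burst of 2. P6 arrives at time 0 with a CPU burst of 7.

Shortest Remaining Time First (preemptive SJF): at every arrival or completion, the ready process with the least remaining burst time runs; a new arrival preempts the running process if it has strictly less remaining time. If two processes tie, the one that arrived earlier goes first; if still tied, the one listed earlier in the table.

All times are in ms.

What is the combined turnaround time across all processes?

134

Schedule: | P5 0-2 | P2 2-8 | P3 8-15 | P6 15-22 | P4 22-36 | P1 36-51 |
Completion: P1=51  P2=8  P3=15  P4=36  P5=2  P6=22
Turnaround (C−A): P1=51  P2=8  P3=15  P4=36  P5=2  P6=22
Turnaround = completion − arrival: P1=51, P2=8, P3=15, P4=36, P5=2, P6=22
Total turnaround = 51 + 8 + 15 + 36 + 2 + 22 = 134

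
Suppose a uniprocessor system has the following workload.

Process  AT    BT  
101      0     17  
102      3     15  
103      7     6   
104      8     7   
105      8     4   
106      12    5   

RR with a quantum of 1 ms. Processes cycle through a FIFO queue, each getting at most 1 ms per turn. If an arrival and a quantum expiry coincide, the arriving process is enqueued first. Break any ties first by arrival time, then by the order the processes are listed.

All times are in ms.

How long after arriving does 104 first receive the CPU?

2

Timeline: | 101 0-3 | 102 3-4 | 101 4-5 | 102 5-6 | 101 6-7 | 102 7-8 | 103 8-9 | 101 9-10 | 104 10-11 | 105 11-12 | 102 12-13 | 103 13-14 | 101 14-15 | 104 15-16 | 106 16-17 | 105 17-18 | 102 18-19 | 103 19-20 | 101 20-21 | 104 21-22 | 106 22-23 | 105 23-24 | 102 24-25 | 103 25-26 | 101 26-27 | 104 27-28 | 106 28-29 | 105 29-30 | 102 30-31 | 103 31-32 | 101 32-33 | 104 33-34 | 106 34-35 | 102 35-36 | 103 36-37 | 101 37-38 | 104 38-39 | 106 39-40 | 102 40-41 | 101 41-42 | 104 42-43 | 102 43-44 | 101 44-45 | 102 45-46 | 101 46-47 | 102 47-48 | 101 48-49 | 102 49-50 | 101 50-51 | 102 51-52 | 101 52-53 | 102 53-54 |
Completion: 101=53  102=54  103=37  104=43  105=30  106=40
Turnaround (C−A): 101=53  102=51  103=30  104=35  105=22  106=28
Response(104) = first start − arrival = 10 − 8 = 2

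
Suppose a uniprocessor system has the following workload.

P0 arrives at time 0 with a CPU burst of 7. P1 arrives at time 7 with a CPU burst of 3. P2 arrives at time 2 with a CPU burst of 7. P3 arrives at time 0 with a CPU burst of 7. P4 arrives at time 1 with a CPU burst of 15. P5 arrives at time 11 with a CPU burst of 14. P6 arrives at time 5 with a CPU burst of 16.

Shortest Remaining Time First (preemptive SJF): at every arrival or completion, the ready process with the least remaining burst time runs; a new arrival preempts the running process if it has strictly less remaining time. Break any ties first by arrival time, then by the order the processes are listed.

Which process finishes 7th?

P6

Gantt: | P0 0-7 | P1 7-10 | P3 10-17 | P2 17-24 | P5 24-38 | P4 38-53 | P6 53-69 |
Completion: P0=7  P1=10  P2=24  P3=17  P4=53  P5=38  P6=69
Turnaround (C−A): P0=7  P1=3  P2=22  P3=17  P4=52  P5=27  P6=64
Finish order: P0 → P1 → P3 → P2 → P5 → P4 → P6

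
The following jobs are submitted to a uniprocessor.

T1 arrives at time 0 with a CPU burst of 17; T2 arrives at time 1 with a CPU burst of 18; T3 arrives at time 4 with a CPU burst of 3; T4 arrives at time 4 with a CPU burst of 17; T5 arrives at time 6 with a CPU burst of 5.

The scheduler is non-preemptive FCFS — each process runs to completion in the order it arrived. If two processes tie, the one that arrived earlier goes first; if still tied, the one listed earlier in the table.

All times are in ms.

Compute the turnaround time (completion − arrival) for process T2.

34

Schedule: | T1 0-17 | T2 17-35 | T3 35-38 | T4 38-55 | T5 55-60 |
Completion: T1=17  T2=35  T3=38  T4=55  T5=60
Turnaround(T2) = completion − arrival = 35 − 1 = 34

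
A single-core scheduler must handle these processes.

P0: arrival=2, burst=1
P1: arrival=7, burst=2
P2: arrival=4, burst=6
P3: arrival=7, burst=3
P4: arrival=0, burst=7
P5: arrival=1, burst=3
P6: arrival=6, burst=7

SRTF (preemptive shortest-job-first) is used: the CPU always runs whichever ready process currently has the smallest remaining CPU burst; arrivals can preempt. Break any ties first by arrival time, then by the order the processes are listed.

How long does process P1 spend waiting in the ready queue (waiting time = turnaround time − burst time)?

0

Gantt: | P4 0-1 | P5 1-2 | P0 2-3 | P5 3-5 | P4 5-7 | P1 7-9 | P3 9-12 | P4 12-16 | P2 16-22 | P6 22-29 |
Completion: P0=3  P1=9  P2=22  P3=12  P4=16  P5=5  P6=29
Turnaround (C−A): P0=1  P1=2  P2=18  P3=5  P4=16  P5=4  P6=23
Waiting(P1) = turnaround − burst = 2 − 2 = 0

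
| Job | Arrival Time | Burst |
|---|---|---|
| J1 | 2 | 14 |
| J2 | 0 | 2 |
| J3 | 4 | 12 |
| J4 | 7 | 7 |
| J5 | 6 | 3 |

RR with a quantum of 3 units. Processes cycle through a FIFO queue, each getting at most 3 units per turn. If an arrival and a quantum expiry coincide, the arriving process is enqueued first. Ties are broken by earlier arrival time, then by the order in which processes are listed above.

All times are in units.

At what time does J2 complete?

2

Timeline: | J2 0-2 | J1 2-5 | J3 5-8 | J1 8-11 | J5 11-14 | J4 14-17 | J3 17-20 | J1 20-23 | J4 23-26 | J3 26-29 | J1 29-32 | J4 32-33 | J3 33-36 | J1 36-38 |
Completion: J1=38  J2=2  J3=36  J4=33  J5=14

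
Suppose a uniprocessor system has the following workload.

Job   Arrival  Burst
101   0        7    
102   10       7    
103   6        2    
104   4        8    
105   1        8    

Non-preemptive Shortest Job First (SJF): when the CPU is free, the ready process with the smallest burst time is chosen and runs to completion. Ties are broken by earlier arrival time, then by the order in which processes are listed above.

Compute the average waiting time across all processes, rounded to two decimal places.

Schedule: | 101 0-7 | 103 7-9 | 105 9-17 | 102 17-24 | 104 24-32 |
Completion: 101=7  102=24  103=9  104=32  105=17
Turnaround (C−A): 101=7  102=14  103=3  104=28  105=16
Waiting times: 101=0, 102=7, 103=1, 104=20, 105=8
Average waiting = (0+7+1+20+8) / 5 = 36/5 = 7.20

7.20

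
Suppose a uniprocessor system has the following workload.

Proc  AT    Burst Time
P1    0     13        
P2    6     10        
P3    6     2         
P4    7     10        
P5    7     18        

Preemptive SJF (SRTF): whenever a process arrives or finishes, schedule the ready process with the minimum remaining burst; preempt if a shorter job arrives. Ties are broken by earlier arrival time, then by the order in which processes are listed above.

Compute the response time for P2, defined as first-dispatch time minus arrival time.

Gantt: | P1 0-6 | P3 6-8 | P1 8-15 | P2 15-25 | P4 25-35 | P5 35-53 |
Completion: P1=15  P2=25  P3=8  P4=35  P5=53
Response(P2) = first start − arrival = 15 − 6 = 9

9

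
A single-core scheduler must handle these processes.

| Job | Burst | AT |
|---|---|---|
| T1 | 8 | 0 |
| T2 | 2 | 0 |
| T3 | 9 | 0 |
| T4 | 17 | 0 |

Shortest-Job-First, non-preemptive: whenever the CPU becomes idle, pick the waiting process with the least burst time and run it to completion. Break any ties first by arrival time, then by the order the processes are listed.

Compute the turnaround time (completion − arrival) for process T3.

19

Gantt: | T2 0-2 | T1 2-10 | T3 10-19 | T4 19-36 |
Completion: T1=10  T2=2  T3=19  T4=36
Turnaround(T3) = completion − arrival = 19 − 0 = 19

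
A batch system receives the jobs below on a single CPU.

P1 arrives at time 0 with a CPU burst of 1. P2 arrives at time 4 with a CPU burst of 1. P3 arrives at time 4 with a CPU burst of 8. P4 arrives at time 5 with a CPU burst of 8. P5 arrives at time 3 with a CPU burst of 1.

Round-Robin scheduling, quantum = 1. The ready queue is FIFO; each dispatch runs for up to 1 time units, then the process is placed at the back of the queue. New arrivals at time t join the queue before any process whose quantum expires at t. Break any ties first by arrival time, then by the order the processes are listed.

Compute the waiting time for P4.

Timeline: | P1 0-1 | idle 1-3 | P5 3-4 | P2 4-5 | P3 5-6 | P4 6-7 | P3 7-8 | P4 8-9 | P3 9-10 | P4 10-11 | P3 11-12 | P4 12-13 | P3 13-14 | P4 14-15 | P3 15-16 | P4 16-17 | P3 17-18 | P4 18-19 | P3 19-20 | P4 20-21 |
Completion: P1=1  P2=5  P3=20  P4=21  P5=4
Turnaround (C−A): P1=1  P2=1  P3=16  P4=16  P5=1
Waiting(P4) = turnaround − burst = 16 − 8 = 8

8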